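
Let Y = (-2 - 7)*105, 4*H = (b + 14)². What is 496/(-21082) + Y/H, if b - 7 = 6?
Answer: -1482436/284607 ≈ -5.2087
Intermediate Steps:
b = 13 (b = 7 + 6 = 13)
H = 729/4 (H = (13 + 14)²/4 = (¼)*27² = (¼)*729 = 729/4 ≈ 182.25)
Y = -945 (Y = -9*105 = -945)
496/(-21082) + Y/H = 496/(-21082) - 945/729/4 = 496*(-1/21082) - 945*4/729 = -248/10541 - 140/27 = -1482436/284607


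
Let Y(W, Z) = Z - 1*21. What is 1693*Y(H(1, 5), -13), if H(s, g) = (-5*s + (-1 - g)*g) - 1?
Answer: -57562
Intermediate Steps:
H(s, g) = -1 - 5*s + g*(-1 - g) (H(s, g) = (-5*s + g*(-1 - g)) - 1 = -1 - 5*s + g*(-1 - g))
Y(W, Z) = -21 + Z (Y(W, Z) = Z - 21 = -21 + Z)
1693*Y(H(1, 5), -13) = 1693*(-21 - 13) = 1693*(-34) = -57562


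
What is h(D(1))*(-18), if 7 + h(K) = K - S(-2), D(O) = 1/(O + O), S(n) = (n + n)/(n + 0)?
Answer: 153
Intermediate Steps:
S(n) = 2 (S(n) = (2*n)/n = 2)
D(O) = 1/(2*O)
h(K) = -9 + K (h(K) = -7 + (K - 1*2) = -7 + (K - 2) = -7 + (-2 + K) = -9 + K)
h(D(1))*(-18) = (-9 + (1/2)/1)*(-18) = (-9 + (1/2)*1)*(-18) = (-9 + 1/2)*(-18) = -17/2*(-18) = 153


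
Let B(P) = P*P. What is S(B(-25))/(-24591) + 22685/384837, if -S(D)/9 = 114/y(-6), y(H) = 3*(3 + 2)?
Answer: 973616143/15772544445 ≈ 0.061729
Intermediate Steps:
y(H) = 15 (y(H) = 3*5 = 15)
B(P) = P**2
S(D) = -342/5 (S(D) = -1026/15 = -9*38/5 = -342/5)
S(B(-25))/(-24591) + 22685/384837 = -342/5/(-24591) + 22685/384837 = -342/5*(-1/24591) + 22685*(1/384837) = 114/40985 + 22685/384837 = 973616143/15772544445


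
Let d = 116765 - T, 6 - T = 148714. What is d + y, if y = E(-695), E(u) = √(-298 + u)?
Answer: 265473 + I*√993 ≈ 2.6547e+5 + 31.512*I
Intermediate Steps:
T = -148708 (T = 6 - 1*148714 = 6 - 148714 = -148708)
y = I*√993 (y = √(-298 - 695) = √(-993) = I*√993 ≈ 31.512*I)
d = 265473 (d = 116765 - 1*(-148708) = 116765 + 148708 = 265473)
d + y = 265473 + I*√993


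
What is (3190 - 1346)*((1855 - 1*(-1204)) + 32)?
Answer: 5699804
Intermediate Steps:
(3190 - 1346)*((1855 - 1*(-1204)) + 32) = 1844*((1855 + 1204) + 32) = 1844*(3059 + 32) = 1844*3091 = 5699804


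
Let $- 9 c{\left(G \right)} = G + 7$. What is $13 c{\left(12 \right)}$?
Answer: $- \frac{247}{9} \approx -27.444$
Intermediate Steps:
$c{\left(G \right)} = - \frac{7}{9} - \frac{G}{9}$ ($c{\left(G \right)} = - \frac{G + 7}{9} = - \frac{7 + G}{9} = - \frac{7}{9} - \frac{G}{9}$)
$13 c{\left(12 \right)} = 13 \left(- \frac{7}{9} - \frac{4}{3}\right) = 13 \left(- \frac{19}{9}\right) = - \frac{247}{9}$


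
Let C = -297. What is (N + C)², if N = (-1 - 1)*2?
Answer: 90601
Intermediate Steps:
N = -4 (N = -2*2 = -4)
(N + C)² = (-4 - 297)² = (-301)² = 90601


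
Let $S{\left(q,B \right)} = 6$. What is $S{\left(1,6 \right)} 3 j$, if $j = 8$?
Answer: $144$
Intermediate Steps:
$S{\left(1,6 \right)} 3 j = 6 \cdot 3 \cdot 8 = 18 \cdot 8 = 144$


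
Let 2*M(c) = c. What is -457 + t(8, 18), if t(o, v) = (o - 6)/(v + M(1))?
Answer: -16905/37 ≈ -456.89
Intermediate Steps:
M(c) = c/2
t(o, v) = (-6 + o)/(1/2 + v) (t(o, v) = (o - 6)/(v + (1/2)*1) = (-6 + o)/(v + 1/2) = (-6 + o)/(1/2 + v))
-457 + t(8, 18) = -457 + 2*(-6 + 8)/(1 + 2*18) = -457 + 2*2/(1 + 36) = -457 + 2*2/37 = -457 + 2*(1/37)*2 = -457 + 4/37 = -16905/37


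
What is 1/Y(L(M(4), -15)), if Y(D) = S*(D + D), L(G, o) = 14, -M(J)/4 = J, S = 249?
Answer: 1/6972 ≈ 0.00014343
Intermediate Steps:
M(J) = -4*J
Y(D) = 498*D (Y(D) = 249*(D + D) = 249*(2*D) = 498*D)
1/Y(L(M(4), -15)) = 1/(498*14) = 1/6972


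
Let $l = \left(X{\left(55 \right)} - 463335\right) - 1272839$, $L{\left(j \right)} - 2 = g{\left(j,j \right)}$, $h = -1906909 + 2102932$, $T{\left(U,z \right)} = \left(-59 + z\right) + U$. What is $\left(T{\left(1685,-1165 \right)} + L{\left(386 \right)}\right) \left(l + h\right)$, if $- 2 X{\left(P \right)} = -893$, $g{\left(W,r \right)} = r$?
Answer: $- \frac{2614418241}{2} \approx -1.3072 \cdot 10^{9}$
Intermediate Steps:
$T{\left(U,z \right)} = -59 + U + z$
$X{\left(P \right)} = \frac{893}{2}$ ($X{\left(P \right)} = \left(- \frac{1}{2}\right) \left(-893\right) = \frac{893}{2}$)
$h = 196023$
$L{\left(j \right)} = 2 + j$
$l = - \frac{3471455}{2}$ ($l = \left(\frac{893}{2} - 463335\right) - 1272839 = - \frac{925777}{2} - 1272839 = - \frac{3471455}{2} \approx -1.7357 \cdot 10^{6}$)
$\left(T{\left(1685,-1165 \right)} + L{\left(386 \right)}\right) \left(l + h\right) = \left(\left(-59 + 1685 - 1165\right) + \left(2 + 386\right)\right) \left(- \frac{3471455}{2} + 196023\right) = \left(461 + 388\right) \left(- \frac{3079409}{2}\right) = 849 \left(- \frac{3079409}{2}\right) = - \frac{2614418241}{2}$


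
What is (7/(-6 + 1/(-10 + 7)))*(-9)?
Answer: 189/19 ≈ 9.9474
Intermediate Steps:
(7/(-6 + 1/(-10 + 7)))*(-9) = (7/(-6 + 1/(-3)))*(-9) = (7/(-6 - ⅓))*(-9) = (7/(-19/3))*(-9) = -3/19*7*(-9) = -21/19*(-9) = 189/19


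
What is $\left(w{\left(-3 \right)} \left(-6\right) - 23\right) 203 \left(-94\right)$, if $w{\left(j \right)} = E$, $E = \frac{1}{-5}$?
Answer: $\frac{2079938}{5} \approx 4.1599 \cdot 10^{5}$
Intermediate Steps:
$E = - \frac{1}{5} \approx -0.2$
$w{\left(j \right)} = - \frac{1}{5}$
$\left(w{\left(-3 \right)} \left(-6\right) - 23\right) 203 \left(-94\right) = \left(\left(- \frac{1}{5}\right) \left(-6\right) - 23\right) 203 \left(-94\right) = \left(\frac{6}{5} - 23\right) 203 \left(-94\right) = \left(- \frac{109}{5}\right) 203 \left(-94\right) = \left(- \frac{22127}{5}\right) \left(-94\right) = \frac{2079938}{5}$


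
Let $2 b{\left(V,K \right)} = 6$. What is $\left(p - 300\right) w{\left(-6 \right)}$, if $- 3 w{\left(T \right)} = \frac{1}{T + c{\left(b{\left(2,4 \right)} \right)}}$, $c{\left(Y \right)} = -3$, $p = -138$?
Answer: $- \frac{146}{9} \approx -16.222$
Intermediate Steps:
$b{\left(V,K \right)} = 3$ ($b{\left(V,K \right)} = \frac{1}{2} \cdot 6 = 3$)
$w{\left(T \right)} = - \frac{1}{3 \left(-3 + T\right)}$ ($w{\left(T \right)} = - \frac{1}{3 \left(T - 3\right)} = - \frac{1}{3 \left(-3 + T\right)}$)
$\left(p - 300\right) w{\left(-6 \right)} = \left(-138 - 300\right) \left(- \frac{1}{-9 + 3 \left(-6\right)}\right) = \left(-138 - 300\right) \left(- \frac{1}{-9 - 18}\right) = \left(-138 - 300\right) \left(- \frac{1}{-27}\right) = - 438 \left(\left(-1\right) \left(- \frac{1}{27}\right)\right) = \left(-438\right) \frac{1}{27} = - \frac{146}{9}$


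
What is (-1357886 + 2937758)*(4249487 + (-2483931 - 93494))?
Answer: 2641643936064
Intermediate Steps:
(-1357886 + 2937758)*(4249487 + (-2483931 - 93494)) = 1579872*(4249487 - 2577425) = 1579872*1672062 = 2641643936064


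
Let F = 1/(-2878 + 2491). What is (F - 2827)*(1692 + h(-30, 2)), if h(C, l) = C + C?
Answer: -595163200/129 ≈ -4.6137e+6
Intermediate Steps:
h(C, l) = 2*C
F = -1/387 (F = 1/(-387) = -1/387 ≈ -0.0025840)
(F - 2827)*(1692 + h(-30, 2)) = (-1/387 - 2827)*(1692 + 2*(-30)) = -1094050*(1692 - 60)/387 = -1094050/387*1632 = -595163200/129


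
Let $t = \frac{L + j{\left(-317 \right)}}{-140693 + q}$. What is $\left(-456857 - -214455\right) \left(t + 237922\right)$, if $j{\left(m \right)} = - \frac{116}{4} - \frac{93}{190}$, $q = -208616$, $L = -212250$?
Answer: $- \frac{100728342996199017}{1746545} \approx -5.7673 \cdot 10^{10}$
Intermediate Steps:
$j{\left(m \right)} = - \frac{5603}{190}$ ($j{\left(m \right)} = \left(-116\right) \frac{1}{4} - \frac{93}{190} = -29 - \frac{93}{190} = - \frac{5603}{190}$)
$t = \frac{40333103}{66368710}$ ($t = \frac{-212250 - \frac{5603}{190}}{-140693 - 208616} = - \frac{40333103}{190 \left(-349309\right)} = \left(- \frac{40333103}{190}\right) \left(- \frac{1}{349309}\right) = \frac{40333103}{66368710} \approx 0.60771$)
$\left(-456857 - -214455\right) \left(t + 237922\right) = \left(-456857 - -214455\right) \left(\frac{40333103}{66368710} + 237922\right) = \left(-456857 + 214455\right) \frac{15790616553723}{66368710} = \left(-242402\right) \frac{15790616553723}{66368710} = - \frac{100728342996199017}{1746545}$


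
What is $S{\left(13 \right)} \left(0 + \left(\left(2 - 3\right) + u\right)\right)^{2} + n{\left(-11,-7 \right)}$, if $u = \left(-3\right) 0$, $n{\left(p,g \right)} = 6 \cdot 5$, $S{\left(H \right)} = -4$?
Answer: $26$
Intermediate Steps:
$n{\left(p,g \right)} = 30$
$u = 0$
$S{\left(13 \right)} \left(0 + \left(\left(2 - 3\right) + u\right)\right)^{2} + n{\left(-11,-7 \right)} = - 4 \left(0 + \left(\left(2 - 3\right) + 0\right)\right)^{2} + 30 = - 4 \left(0 + \left(-1 + 0\right)\right)^{2} + 30 = - 4 \left(0 - 1\right)^{2} + 30 = - 4 \left(-1\right)^{2} + 30 = \left(-4\right) 1 + 30 = -4 + 30 = 26$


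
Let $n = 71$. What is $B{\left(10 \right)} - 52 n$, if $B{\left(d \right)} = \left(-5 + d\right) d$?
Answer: $-3642$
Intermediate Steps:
$B{\left(d \right)} = d \left(-5 + d\right)$
$B{\left(10 \right)} - 52 n = 10 \left(-5 + 10\right) - 3692 = 10 \cdot 5 - 3692 = 50 - 3692 = -3642$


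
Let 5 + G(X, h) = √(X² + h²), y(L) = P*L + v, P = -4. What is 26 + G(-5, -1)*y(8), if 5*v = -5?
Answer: 191 - 33*√26 ≈ 22.732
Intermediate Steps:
v = -1 (v = (⅕)*(-5) = -1)
y(L) = -1 - 4*L (y(L) = -4*L - 1 = -1 - 4*L)
G(X, h) = -5 + √(X² + h²)
26 + G(-5, -1)*y(8) = 26 + (-5 + √((-5)² + (-1)²))*(-1 - 4*8) = 26 + (-5 + √(25 + 1))*(-1 - 32) = 26 + (-5 + √26)*(-33) = 26 + (165 - 33*√26) = 191 - 33*√26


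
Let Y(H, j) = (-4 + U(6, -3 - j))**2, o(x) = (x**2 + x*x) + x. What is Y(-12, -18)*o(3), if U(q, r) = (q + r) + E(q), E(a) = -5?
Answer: 3024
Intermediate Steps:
U(q, r) = -5 + q + r (U(q, r) = (q + r) - 5 = -5 + q + r)
o(x) = x + 2*x**2 (o(x) = (x**2 + x**2) + x = 2*x**2 + x = x + 2*x**2)
Y(H, j) = (-6 - j)**2 (Y(H, j) = (-4 + (-5 + 6 + (-3 - j)))**2 = (-4 + (-2 - j))**2 = (-6 - j)**2)
Y(-12, -18)*o(3) = (6 - 18)**2*(3*(1 + 2*3)) = (-12)**2*(3*(1 + 6)) = 144*(3*7) = 144*21 = 3024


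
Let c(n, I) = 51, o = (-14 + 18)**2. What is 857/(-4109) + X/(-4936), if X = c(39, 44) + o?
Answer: -4505455/20282024 ≈ -0.22214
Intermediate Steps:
o = 16 (o = 4**2 = 16)
X = 67 (X = 51 + 16 = 67)
857/(-4109) + X/(-4936) = 857/(-4109) + 67/(-4936) = 857*(-1/4109) + 67*(-1/4936) = -857/4109 - 67/4936 = -4505455/20282024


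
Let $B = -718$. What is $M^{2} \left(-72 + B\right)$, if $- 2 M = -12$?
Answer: $-28440$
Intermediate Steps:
$M = 6$ ($M = \left(- \frac{1}{2}\right) \left(-12\right) = 6$)
$M^{2} \left(-72 + B\right) = 6^{2} \left(-72 - 718\right) = 36 \left(-790\right) = -28440$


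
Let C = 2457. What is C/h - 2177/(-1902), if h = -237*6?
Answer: -43820/75129 ≈ -0.58326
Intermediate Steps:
h = -1422
C/h - 2177/(-1902) = 2457/(-1422) - 2177/(-1902) = 2457*(-1/1422) - 2177*(-1/1902) = -273/158 + 2177/1902 = -43820/75129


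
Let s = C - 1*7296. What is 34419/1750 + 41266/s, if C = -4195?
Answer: 46184747/2872750 ≈ 16.077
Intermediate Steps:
s = -11491 (s = -4195 - 1*7296 = -4195 - 7296 = -11491)
34419/1750 + 41266/s = 34419/1750 + 41266/(-11491) = 34419*(1/1750) + 41266*(-1/11491) = 4917/250 - 41266/11491 = 46184747/2872750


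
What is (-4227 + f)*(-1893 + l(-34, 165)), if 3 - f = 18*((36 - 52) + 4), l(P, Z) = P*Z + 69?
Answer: 29795472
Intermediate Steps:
l(P, Z) = 69 + P*Z
f = 219 (f = 3 - 18*((36 - 52) + 4) = 3 - 18*(-16 + 4) = 3 - 18*(-12) = 3 - 1*(-216) = 3 + 216 = 219)
(-4227 + f)*(-1893 + l(-34, 165)) = (-4227 + 219)*(-1893 + (69 - 34*165)) = -4008*(-1893 + (69 - 5610)) = -4008*(-1893 - 5541) = -4008*(-7434) = 29795472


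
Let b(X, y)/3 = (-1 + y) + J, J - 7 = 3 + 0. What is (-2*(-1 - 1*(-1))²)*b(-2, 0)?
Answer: 0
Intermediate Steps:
J = 10 (J = 7 + (3 + 0) = 7 + 3 = 10)
b(X, y) = 27 + 3*y (b(X, y) = 3*((-1 + y) + 10) = 3*(9 + y) = 27 + 3*y)
(-2*(-1 - 1*(-1))²)*b(-2, 0) = (-2*(-1 - 1*(-1))²)*(27 + 3*0) = (-2*(-1 + 1)²)*(27 + 0) = -2*0²*27 = -2*0*27 = 0*27 = 0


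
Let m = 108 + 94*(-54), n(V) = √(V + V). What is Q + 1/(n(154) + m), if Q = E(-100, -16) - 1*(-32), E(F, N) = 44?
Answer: 468932362/6170179 - √77/12340358 ≈ 76.000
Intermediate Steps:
n(V) = √2*√V (n(V) = √(2*V) = √2*√V)
m = -4968 (m = 108 - 5076 = -4968)
Q = 76 (Q = 44 - 1*(-32) = 44 + 32 = 76)
Q + 1/(n(154) + m) = 76 + 1/(√2*√154 - 4968) = 76 + 1/(2*√77 - 4968) = 76 + 1/(-4968 + 2*√77)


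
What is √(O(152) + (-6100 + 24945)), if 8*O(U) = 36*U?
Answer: √19529 ≈ 139.75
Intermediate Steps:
O(U) = 9*U/2 (O(U) = (36*U)/8 = 9*U/2)
√(O(152) + (-6100 + 24945)) = √((9/2)*152 + (-6100 + 24945)) = √(684 + 18845) = √19529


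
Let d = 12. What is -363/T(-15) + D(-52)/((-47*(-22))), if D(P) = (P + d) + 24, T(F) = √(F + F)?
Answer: -8/517 + 121*I*√30/10 ≈ -0.015474 + 66.274*I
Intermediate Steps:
T(F) = √2*√F (T(F) = √(2*F) = √2*√F)
D(P) = 36 + P (D(P) = (P + 12) + 24 = (12 + P) + 24 = 36 + P)
-363/T(-15) + D(-52)/((-47*(-22))) = -363*(-I*√30/30) + (36 - 52)/((-47*(-22))) = -363*(-I*√30/30) - 16/1034 = -363*(-I*√30/30) - 16*1/1034 = -(-121)*I*√30/10 - 8/517 = 121*I*√30/10 - 8/517 = -8/517 + 121*I*√30/10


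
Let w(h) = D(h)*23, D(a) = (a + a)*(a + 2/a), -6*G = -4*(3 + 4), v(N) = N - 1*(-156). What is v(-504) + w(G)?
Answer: 6712/9 ≈ 745.78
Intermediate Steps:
v(N) = 156 + N (v(N) = N + 156 = 156 + N)
G = 14/3 (G = -(-2)*(3 + 4)/3 = -(-2)*7/3 = -⅙*(-28) = 14/3 ≈ 4.6667)
D(a) = 2*a*(a + 2/a) (D(a) = (2*a)*(a + 2/a) = 2*a*(a + 2/a))
w(h) = 92 + 46*h² (w(h) = (4 + 2*h²)*23 = 92 + 46*h²)
v(-504) + w(G) = (156 - 504) + (92 + 46*(14/3)²) = -348 + (92 + 46*(196/9)) = -348 + (92 + 9016/9) = -348 + 9844/9 = 6712/9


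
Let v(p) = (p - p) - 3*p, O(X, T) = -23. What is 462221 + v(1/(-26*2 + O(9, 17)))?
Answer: 11555526/25 ≈ 4.6222e+5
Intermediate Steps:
v(p) = -3*p (v(p) = 0 - 3*p = -3*p)
462221 + v(1/(-26*2 + O(9, 17))) = 462221 - 3/(-26*2 - 23) = 462221 - 3/(-52 - 23) = 462221 - 3/(-75) = 462221 - 3*(-1/75) = 462221 + 1/25 = 11555526/25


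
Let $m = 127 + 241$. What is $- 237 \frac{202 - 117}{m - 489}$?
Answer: $\frac{20145}{121} \approx 166.49$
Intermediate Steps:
$m = 368$
$- 237 \frac{202 - 117}{m - 489} = - 237 \frac{202 - 117}{368 - 489} = - 237 \frac{85}{-121} = - 237 \cdot 85 \left(- \frac{1}{121}\right) = \left(-237\right) \left(- \frac{85}{121}\right) = \frac{20145}{121}$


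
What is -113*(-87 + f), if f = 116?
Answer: -3277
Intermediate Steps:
-113*(-87 + f) = -113*(-87 + 116) = -113*29 = -3277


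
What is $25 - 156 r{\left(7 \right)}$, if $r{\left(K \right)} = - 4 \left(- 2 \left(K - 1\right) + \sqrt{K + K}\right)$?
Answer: $-7463 + 624 \sqrt{14} \approx -5128.2$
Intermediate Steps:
$r{\left(K \right)} = -8 + 8 K - 4 \sqrt{2} \sqrt{K}$ ($r{\left(K \right)} = - 4 \left(- 2 \left(-1 + K\right) + \sqrt{2 K}\right) = - 4 \left(\left(2 - 2 K\right) + \sqrt{2} \sqrt{K}\right) = - 4 \left(2 - 2 K + \sqrt{2} \sqrt{K}\right) = -8 + 8 K - 4 \sqrt{2} \sqrt{K}$)
$25 - 156 r{\left(7 \right)} = 25 - 156 \left(-8 + 8 \cdot 7 - 4 \sqrt{2} \sqrt{7}\right) = 25 - 156 \left(-8 + 56 - 4 \sqrt{14}\right) = 25 - 156 \left(48 - 4 \sqrt{14}\right) = 25 - \left(7488 - 624 \sqrt{14}\right) = -7463 + 624 \sqrt{14}$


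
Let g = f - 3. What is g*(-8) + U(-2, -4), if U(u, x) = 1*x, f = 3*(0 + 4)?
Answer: -76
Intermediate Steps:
f = 12 (f = 3*4 = 12)
g = 9 (g = 12 - 3 = 9)
U(u, x) = x
g*(-8) + U(-2, -4) = 9*(-8) - 4 = -72 - 4 = -76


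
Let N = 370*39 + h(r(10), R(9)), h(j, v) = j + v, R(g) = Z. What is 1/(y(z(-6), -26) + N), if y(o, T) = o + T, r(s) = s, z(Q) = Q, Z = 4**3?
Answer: 1/14472 ≈ 6.9099e-5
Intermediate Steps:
Z = 64
R(g) = 64
y(o, T) = T + o
N = 14504 (N = 370*39 + (10 + 64) = 14430 + 74 = 14504)
1/(y(z(-6), -26) + N) = 1/((-26 - 6) + 14504) = 1/(-32 + 14504) = 1/14472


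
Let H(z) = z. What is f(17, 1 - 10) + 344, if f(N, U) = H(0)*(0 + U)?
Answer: 344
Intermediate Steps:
f(N, U) = 0 (f(N, U) = 0*(0 + U) = 0*U = 0)
f(17, 1 - 10) + 344 = 0 + 344 = 344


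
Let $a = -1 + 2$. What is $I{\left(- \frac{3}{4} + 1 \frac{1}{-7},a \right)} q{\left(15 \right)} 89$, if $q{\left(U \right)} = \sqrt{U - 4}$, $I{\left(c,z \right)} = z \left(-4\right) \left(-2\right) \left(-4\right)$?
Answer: $- 2848 \sqrt{11} \approx -9445.8$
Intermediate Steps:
$a = 1$
$I{\left(c,z \right)} = - 32 z$ ($I{\left(c,z \right)} = - 4 z \left(-2\right) \left(-4\right) = 8 z \left(-4\right) = - 32 z$)
$q{\left(U \right)} = \sqrt{-4 + U}$
$I{\left(- \frac{3}{4} + 1 \frac{1}{-7},a \right)} q{\left(15 \right)} 89 = \left(-32\right) 1 \sqrt{-4 + 15} \cdot 89 = - 32 \sqrt{11} \cdot 89 = - 2848 \sqrt{11}$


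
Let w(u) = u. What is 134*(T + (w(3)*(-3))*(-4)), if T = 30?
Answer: 8844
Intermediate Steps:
134*(T + (w(3)*(-3))*(-4)) = 134*(30 + (3*(-3))*(-4)) = 134*(30 - 9*(-4)) = 134*(30 + 36) = 134*66 = 8844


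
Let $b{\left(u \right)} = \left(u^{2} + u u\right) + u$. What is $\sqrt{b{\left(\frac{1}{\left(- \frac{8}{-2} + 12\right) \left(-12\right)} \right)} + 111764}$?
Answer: $\frac{\sqrt{4120067906}}{192} \approx 334.31$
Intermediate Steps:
$b{\left(u \right)} = u + 2 u^{2}$ ($b{\left(u \right)} = \left(u^{2} + u^{2}\right) + u = 2 u^{2} + u = u + 2 u^{2}$)
$\sqrt{b{\left(\frac{1}{\left(- \frac{8}{-2} + 12\right) \left(-12\right)} \right)} + 111764} = \sqrt{\frac{1 + \frac{2}{\left(- \frac{8}{-2} + 12\right) \left(-12\right)}}{\left(- \frac{8}{-2} + 12\right) \left(-12\right)} + 111764} = \sqrt{\frac{1 + \frac{2}{\left(\left(-8\right) \left(- \frac{1}{2}\right) + 12\right) \left(-12\right)}}{\left(\left(-8\right) \left(- \frac{1}{2}\right) + 12\right) \left(-12\right)} + 111764} = \sqrt{\frac{1 + \frac{2}{\left(4 + 12\right) \left(-12\right)}}{\left(4 + 12\right) \left(-12\right)} + 111764} = \sqrt{\frac{1 + \frac{2}{16 \left(-12\right)}}{16 \left(-12\right)} + 111764} = \sqrt{\frac{1 + \frac{2}{-192}}{-192} + 111764} = \sqrt{- \frac{1 + 2 \left(- \frac{1}{192}\right)}{192} + 111764} = \sqrt{- \frac{1 - \frac{1}{96}}{192} + 111764} = \sqrt{\left(- \frac{1}{192}\right) \frac{95}{96} + 111764} = \sqrt{- \frac{95}{18432} + 111764} = \sqrt{\frac{2060033953}{18432}} = \frac{\sqrt{4120067906}}{192}$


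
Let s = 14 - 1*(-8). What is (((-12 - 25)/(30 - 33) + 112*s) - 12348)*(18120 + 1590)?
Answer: -194570550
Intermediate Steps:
s = 22 (s = 14 + 8 = 22)
(((-12 - 25)/(30 - 33) + 112*s) - 12348)*(18120 + 1590) = (((-12 - 25)/(30 - 33) + 112*22) - 12348)*(18120 + 1590) = ((-37/(-3) + 2464) - 12348)*19710 = ((-37*(-⅓) + 2464) - 12348)*19710 = ((37/3 + 2464) - 12348)*19710 = (7429/3 - 12348)*19710 = -29615/3*19710 = -194570550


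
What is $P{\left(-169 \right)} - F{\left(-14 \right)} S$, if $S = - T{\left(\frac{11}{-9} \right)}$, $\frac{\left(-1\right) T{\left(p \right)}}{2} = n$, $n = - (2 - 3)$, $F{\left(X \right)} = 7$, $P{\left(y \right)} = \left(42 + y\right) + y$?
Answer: $-310$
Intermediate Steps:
$P{\left(y \right)} = 42 + 2 y$
$n = 1$ ($n = \left(-1\right) \left(-1\right) = 1$)
$T{\left(p \right)} = -2$ ($T{\left(p \right)} = \left(-2\right) 1 = -2$)
$S = 2$ ($S = \left(-1\right) \left(-2\right) = 2$)
$P{\left(-169 \right)} - F{\left(-14 \right)} S = \left(42 + 2 \left(-169\right)\right) - 7 \cdot 2 = \left(42 - 338\right) - 14 = -296 - 14 = -310$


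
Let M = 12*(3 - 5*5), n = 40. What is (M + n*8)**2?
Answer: 3136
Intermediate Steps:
M = -264 (M = 12*(3 - 25) = 12*(-22) = -264)
(M + n*8)**2 = (-264 + 40*8)**2 = (-264 + 320)**2 = 56**2 = 3136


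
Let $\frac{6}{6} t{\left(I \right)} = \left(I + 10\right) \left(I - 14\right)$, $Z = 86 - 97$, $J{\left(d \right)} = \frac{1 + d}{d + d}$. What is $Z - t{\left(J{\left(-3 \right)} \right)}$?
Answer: $\frac{1172}{9} \approx 130.22$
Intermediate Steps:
$J{\left(d \right)} = \frac{1 + d}{2 d}$
$Z = -11$ ($Z = 86 - 97 = -11$)
$t{\left(I \right)} = \left(-14 + I\right) \left(10 + I\right)$ ($t{\left(I \right)} = \left(I + 10\right) \left(I - 14\right) = \left(10 + I\right) \left(-14 + I\right) = \left(-14 + I\right) \left(10 + I\right)$)
$Z - t{\left(J{\left(-3 \right)} \right)} = -11 - \left(-140 + \left(\frac{1 - 3}{2 \left(-3\right)}\right)^{2} - 4 \frac{1 - 3}{2 \left(-3\right)}\right) = -11 - \left(-140 + \left(\frac{1}{2} \left(- \frac{1}{3}\right) \left(-2\right)\right)^{2} - 4 \cdot \frac{1}{2} \left(- \frac{1}{3}\right) \left(-2\right)\right) = -11 - \left(-140 + \left(\frac{1}{3}\right)^{2} - \frac{4}{3}\right) = -11 - \left(-140 + \frac{1}{9} - \frac{4}{3}\right) = -11 - - \frac{1271}{9} = -11 + \frac{1271}{9} = \frac{1172}{9}$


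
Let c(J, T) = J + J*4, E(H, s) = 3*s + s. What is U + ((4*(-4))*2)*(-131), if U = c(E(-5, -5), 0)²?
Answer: 14192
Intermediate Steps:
E(H, s) = 4*s
c(J, T) = 5*J (c(J, T) = J + 4*J = 5*J)
U = 10000 (U = (5*(4*(-5)))² = (5*(-20))² = (-100)² = 10000)
U + ((4*(-4))*2)*(-131) = 10000 + ((4*(-4))*2)*(-131) = 10000 - 16*2*(-131) = 10000 - 32*(-131) = 10000 + 4192 = 14192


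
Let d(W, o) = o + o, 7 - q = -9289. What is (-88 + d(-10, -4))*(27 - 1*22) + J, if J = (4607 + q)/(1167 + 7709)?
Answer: -4246577/8876 ≈ -478.43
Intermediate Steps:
q = 9296 (q = 7 - 1*(-9289) = 7 + 9289 = 9296)
d(W, o) = 2*o
J = 13903/8876 (J = (4607 + 9296)/(1167 + 7709) = 13903/8876 ≈ 1.5664)
(-88 + d(-10, -4))*(27 - 1*22) + J = (-88 + 2*(-4))*(27 - 1*22) + 13903/8876 = (-88 - 8)*(27 - 22) + 13903/8876 = -96*5 + 13903/8876 = -480 + 13903/8876 = -4246577/8876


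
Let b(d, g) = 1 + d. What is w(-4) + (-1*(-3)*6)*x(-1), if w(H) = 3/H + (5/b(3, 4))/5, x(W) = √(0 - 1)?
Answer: -½ + 18*I ≈ -0.5 + 18.0*I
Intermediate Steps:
x(W) = I (x(W) = √(-1) = I)
w(H) = ¼ + 3/H (w(H) = 3/H + (5/(1 + 3))/5 = 3/H + (5/4)*(⅕) = 3/H + ¼ = ¼ + 3/H)
w(-4) + (-1*(-3)*6)*x(-1) = (¼)*(12 - 4)/(-4) + (-1*(-3)*6)*I = (¼)*(-¼)*8 + (3*6)*I = -½ + 18*I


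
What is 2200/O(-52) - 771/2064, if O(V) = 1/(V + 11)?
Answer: -62057857/688 ≈ -90200.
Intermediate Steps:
O(V) = 1/(11 + V)
2200/O(-52) - 771/2064 = 2200/(1/(11 - 52)) - 771/2064 = 2200/(1/(-41)) - 771*1/2064 = 2200/(-1/41) - 257/688 = 2200*(-41) - 257/688 = -90200 - 257/688 = -62057857/688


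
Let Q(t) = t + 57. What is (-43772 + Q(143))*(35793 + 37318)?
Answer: -3185592492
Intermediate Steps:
Q(t) = 57 + t
(-43772 + Q(143))*(35793 + 37318) = (-43772 + (57 + 143))*(35793 + 37318) = (-43772 + 200)*73111 = -43572*73111 = -3185592492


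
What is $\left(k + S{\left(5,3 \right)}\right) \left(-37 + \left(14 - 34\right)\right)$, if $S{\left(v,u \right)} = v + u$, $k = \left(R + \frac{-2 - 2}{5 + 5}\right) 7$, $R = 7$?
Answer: $- \frac{15447}{5} \approx -3089.4$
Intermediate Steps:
$k = \frac{231}{5}$ ($k = \left(7 + \frac{-2 - 2}{5 + 5}\right) 7 = \left(7 - \frac{4}{10}\right) 7 = \left(7 - \frac{2}{5}\right) 7 = \frac{33}{5} \cdot 7 = \frac{231}{5} \approx 46.2$)
$S{\left(v,u \right)} = u + v$
$\left(k + S{\left(5,3 \right)}\right) \left(-37 + \left(14 - 34\right)\right) = \left(\frac{231}{5} + \left(3 + 5\right)\right) \left(-37 + \left(14 - 34\right)\right) = \left(\frac{231}{5} + 8\right) \left(-37 - 20\right) = \frac{271}{5} \left(-57\right) = - \frac{15447}{5}$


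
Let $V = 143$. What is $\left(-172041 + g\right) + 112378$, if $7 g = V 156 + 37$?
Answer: $- \frac{395296}{7} \approx -56471.0$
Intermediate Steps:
$g = \frac{22345}{7}$ ($g = \frac{143 \cdot 156 + 37}{7} = \frac{22308 + 37}{7} = \frac{1}{7} \cdot 22345 = \frac{22345}{7} \approx 3192.1$)
$\left(-172041 + g\right) + 112378 = \left(-172041 + \frac{22345}{7}\right) + 112378 = - \frac{1181942}{7} + 112378 = - \frac{395296}{7}$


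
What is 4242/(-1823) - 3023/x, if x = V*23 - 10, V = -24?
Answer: 3126925/1024526 ≈ 3.0521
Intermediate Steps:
x = -562 (x = -24*23 - 10 = -552 - 10 = -562)
4242/(-1823) - 3023/x = 4242/(-1823) - 3023/(-562) = 4242*(-1/1823) - 3023*(-1/562) = -4242/1823 + 3023/562 = 3126925/1024526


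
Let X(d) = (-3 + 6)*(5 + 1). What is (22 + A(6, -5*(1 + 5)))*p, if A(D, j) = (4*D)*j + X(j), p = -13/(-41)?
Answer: -8840/41 ≈ -215.61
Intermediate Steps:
p = 13/41 (p = -13*(-1/41) = 13/41 ≈ 0.31707)
X(d) = 18 (X(d) = 3*6 = 18)
A(D, j) = 18 + 4*D*j (A(D, j) = (4*D)*j + 18 = 4*D*j + 18 = 18 + 4*D*j)
(22 + A(6, -5*(1 + 5)))*p = (22 + (18 + 4*6*(-5*(1 + 5))))*(13/41) = (22 + (18 + 4*6*(-5*6)))*(13/41) = (22 + (18 + 4*6*(-30)))*(13/41) = (22 + (18 - 720))*(13/41) = (22 - 702)*(13/41) = -680*13/41 = -8840/41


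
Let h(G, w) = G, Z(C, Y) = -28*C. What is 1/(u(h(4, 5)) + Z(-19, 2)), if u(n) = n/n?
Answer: 1/533 ≈ 0.0018762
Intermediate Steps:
u(n) = 1
1/(u(h(4, 5)) + Z(-19, 2)) = 1/(1 - 28*(-19)) = 1/(1 + 532) = 1/533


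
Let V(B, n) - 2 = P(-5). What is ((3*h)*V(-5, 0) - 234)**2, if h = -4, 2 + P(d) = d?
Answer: 30276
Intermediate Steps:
P(d) = -2 + d
V(B, n) = -5 (V(B, n) = 2 + (-2 - 5) = 2 - 7 = -5)
((3*h)*V(-5, 0) - 234)**2 = ((3*(-4))*(-5) - 234)**2 = (-12*(-5) - 234)**2 = (60 - 234)**2 = (-174)**2 = 30276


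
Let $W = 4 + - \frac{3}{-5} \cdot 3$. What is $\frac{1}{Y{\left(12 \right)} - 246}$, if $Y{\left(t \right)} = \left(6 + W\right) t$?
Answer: $- \frac{5}{522} \approx -0.0095785$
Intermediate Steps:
$W = \frac{29}{5}$ ($W = 4 + \left(-3\right) \left(- \frac{1}{5}\right) 3 = 4 + \frac{3}{5} \cdot 3 = 4 + \frac{9}{5} = \frac{29}{5} \approx 5.8$)
$Y{\left(t \right)} = \frac{59 t}{5}$ ($Y{\left(t \right)} = \left(6 + \frac{29}{5}\right) t = \frac{59 t}{5}$)
$\frac{1}{Y{\left(12 \right)} - 246} = \frac{1}{\frac{59}{5} \cdot 12 - 246} = \frac{1}{\frac{708}{5} - 246} = \frac{1}{- \frac{522}{5}} = - \frac{5}{522}$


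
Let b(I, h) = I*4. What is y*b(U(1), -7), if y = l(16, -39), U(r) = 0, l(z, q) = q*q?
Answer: 0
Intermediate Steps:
l(z, q) = q**2
b(I, h) = 4*I
y = 1521 (y = (-39)**2 = 1521)
y*b(U(1), -7) = 1521*(4*0) = 1521*0 = 0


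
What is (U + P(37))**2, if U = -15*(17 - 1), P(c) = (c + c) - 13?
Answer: 32041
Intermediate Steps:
P(c) = -13 + 2*c (P(c) = 2*c - 13 = -13 + 2*c)
U = -240 (U = -15*16 = -240)
(U + P(37))**2 = (-240 + (-13 + 2*37))**2 = (-240 + (-13 + 74))**2 = (-240 + 61)**2 = (-179)**2 = 32041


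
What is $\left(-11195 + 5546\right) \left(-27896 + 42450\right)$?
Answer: $-82215546$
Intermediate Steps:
$\left(-11195 + 5546\right) \left(-27896 + 42450\right) = \left(-5649\right) 14554 = -82215546$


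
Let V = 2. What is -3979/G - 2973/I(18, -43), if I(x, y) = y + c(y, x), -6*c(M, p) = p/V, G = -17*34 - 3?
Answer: 3808757/51709 ≈ 73.657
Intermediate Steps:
G = -581 (G = -578 - 3 = -581)
c(M, p) = -p/12 (c(M, p) = -p/(6*2) = -p/12)
I(x, y) = y - x/12
-3979/G - 2973/I(18, -43) = -3979/(-581) - 2973/(-43 - 1/12*18) = -3979*(-1/581) - 2973/(-43 - 3/2) = 3979/581 - 2973/(-89/2) = 3979/581 - 2973*(-2/89) = 3979/581 + 5946/89 = 3808757/51709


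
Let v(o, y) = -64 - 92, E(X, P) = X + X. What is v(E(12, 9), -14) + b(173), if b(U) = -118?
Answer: -274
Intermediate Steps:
E(X, P) = 2*X
v(o, y) = -156
v(E(12, 9), -14) + b(173) = -156 - 118 = -274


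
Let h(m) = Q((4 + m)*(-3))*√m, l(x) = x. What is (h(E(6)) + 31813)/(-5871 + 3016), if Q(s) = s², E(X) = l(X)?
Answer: -31813/2855 - 180*√6/571 ≈ -11.915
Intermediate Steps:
E(X) = X
h(m) = √m*(-12 - 3*m)² (h(m) = ((4 + m)*(-3))²*√m = (-12 - 3*m)²*√m = √m*(-12 - 3*m)²)
(h(E(6)) + 31813)/(-5871 + 3016) = (9*√6*(4 + 6)² + 31813)/(-5871 + 3016) = (9*√6*10² + 31813)/(-2855) = (9*√6*100 + 31813)*(-1/2855) = (900*√6 + 31813)*(-1/2855) = (31813 + 900*√6)*(-1/2855) = -31813/2855 - 180*√6/571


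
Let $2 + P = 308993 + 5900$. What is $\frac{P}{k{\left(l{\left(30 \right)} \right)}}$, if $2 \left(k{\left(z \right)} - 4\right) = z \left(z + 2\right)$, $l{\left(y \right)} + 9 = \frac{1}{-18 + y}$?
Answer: $\frac{90688608}{10033} \approx 9039.0$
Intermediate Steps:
$l{\left(y \right)} = -9 + \frac{1}{-18 + y}$
$k{\left(z \right)} = 4 + \frac{z \left(2 + z\right)}{2}$ ($k{\left(z \right)} = 4 + \frac{z \left(z + 2\right)}{2} = 4 + \frac{z \left(2 + z\right)}{2}$)
$P = 314891$ ($P = -2 + \left(308993 + 5900\right) = -2 + 314893 = 314891$)
$\frac{P}{k{\left(l{\left(30 \right)} \right)}} = \frac{314891}{4 + \frac{163 - 270}{-18 + 30} + \frac{\left(\frac{163 - 270}{-18 + 30}\right)^{2}}{2}} = \frac{314891}{4 + \frac{163 - 270}{12} + \frac{\left(\frac{163 - 270}{12}\right)^{2}}{2}} = \frac{314891}{4 + \frac{1}{12} \left(-107\right) + \frac{\left(\frac{1}{12} \left(-107\right)\right)^{2}}{2}} = \frac{314891}{4 - \frac{107}{12} + \frac{\left(- \frac{107}{12}\right)^{2}}{2}} = \frac{314891}{4 - \frac{107}{12} + \frac{1}{2} \cdot \frac{11449}{144}} = \frac{314891}{4 - \frac{107}{12} + \frac{11449}{288}} = \frac{314891}{\frac{10033}{288}} = 314891 \cdot \frac{288}{10033} = \frac{90688608}{10033}$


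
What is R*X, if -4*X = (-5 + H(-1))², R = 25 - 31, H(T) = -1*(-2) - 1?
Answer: 24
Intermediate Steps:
H(T) = 1 (H(T) = 2 - 1 = 1)
R = -6
X = -4 (X = -(-5 + 1)²/4 = -¼*(-4)² = -¼*16 = -4)
R*X = -6*(-4) = 24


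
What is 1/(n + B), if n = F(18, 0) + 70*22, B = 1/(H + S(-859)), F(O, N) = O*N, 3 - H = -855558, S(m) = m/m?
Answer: 855562/1317565481 ≈ 0.00064935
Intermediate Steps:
S(m) = 1
H = 855561 (H = 3 - 1*(-855558) = 3 + 855558 = 855561)
F(O, N) = N*O
B = 1/855562 (B = 1/(855561 + 1) = 1/855562 ≈ 1.1688e-6)
n = 1540 (n = 0*18 + 70*22 = 0 + 1540 = 1540)
1/(n + B) = 1/(1540 + 1/855562) = 1/(1317565481/855562) = 855562/1317565481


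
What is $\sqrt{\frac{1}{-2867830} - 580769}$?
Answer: $\frac{i \sqrt{4776504968375811930}}{2867830} \approx 762.08 i$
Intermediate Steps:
$\sqrt{\frac{1}{-2867830} - 580769} = \sqrt{- \frac{1}{2867830} - 580769} = \sqrt{- \frac{1665546761271}{2867830}} = \frac{i \sqrt{4776504968375811930}}{2867830}$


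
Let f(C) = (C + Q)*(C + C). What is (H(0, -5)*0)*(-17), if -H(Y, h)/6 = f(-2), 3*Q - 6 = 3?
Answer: 0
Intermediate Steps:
Q = 3 (Q = 2 + (1/3)*3 = 2 + 1 = 3)
f(C) = 2*C*(3 + C) (f(C) = (C + 3)*(C + C) = (3 + C)*(2*C) = 2*C*(3 + C))
H(Y, h) = 24 (H(Y, h) = -12*(-2)*(3 - 2) = -12*(-2) = -6*(-4) = 24)
(H(0, -5)*0)*(-17) = (24*0)*(-17) = 0*(-17) = 0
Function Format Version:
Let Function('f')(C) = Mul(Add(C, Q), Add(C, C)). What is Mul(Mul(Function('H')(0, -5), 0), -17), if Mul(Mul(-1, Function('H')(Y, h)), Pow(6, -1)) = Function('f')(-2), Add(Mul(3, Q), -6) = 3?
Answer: 0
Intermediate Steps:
Q = 3 (Q = Add(2, Mul(Rational(1, 3), 3)) = Add(2, 1) = 3)
Function('f')(C) = Mul(2, C, Add(3, C)) (Function('f')(C) = Mul(Add(C, 3), Add(C, C)) = Mul(Add(3, C), Mul(2, C)) = Mul(2, C, Add(3, C)))
Function('H')(Y, h) = 24 (Function('H')(Y, h) = Mul(-6, Mul(2, -2, Add(3, -2))) = Mul(-6, Mul(2, -2, 1)) = Mul(-6, -4) = 24)
Mul(Mul(Function('H')(0, -5), 0), -17) = Mul(Mul(24, 0), -17) = Mul(0, -17) = 0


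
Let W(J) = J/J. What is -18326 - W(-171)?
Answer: -18327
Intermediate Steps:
W(J) = 1
-18326 - W(-171) = -18326 - 1*1 = -18326 - 1 = -18327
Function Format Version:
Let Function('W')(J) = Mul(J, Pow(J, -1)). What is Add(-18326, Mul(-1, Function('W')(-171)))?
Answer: -18327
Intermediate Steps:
Function('W')(J) = 1
Add(-18326, Mul(-1, Function('W')(-171))) = Add(-18326, Mul(-1, 1)) = Add(-18326, -1) = -18327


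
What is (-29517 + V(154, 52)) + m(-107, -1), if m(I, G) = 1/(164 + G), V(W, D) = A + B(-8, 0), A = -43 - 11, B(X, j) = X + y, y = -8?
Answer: -4822680/163 ≈ -29587.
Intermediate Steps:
B(X, j) = -8 + X (B(X, j) = X - 8 = -8 + X)
A = -54
V(W, D) = -70 (V(W, D) = -54 + (-8 - 8) = -54 - 16 = -70)
(-29517 + V(154, 52)) + m(-107, -1) = (-29517 - 70) + 1/(164 - 1) = -29587 + 1/163 = -4822680/163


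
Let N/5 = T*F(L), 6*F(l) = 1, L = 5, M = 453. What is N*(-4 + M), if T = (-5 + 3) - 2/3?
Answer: -8980/9 ≈ -997.78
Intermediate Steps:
F(l) = 1/6 (F(l) = (1/6)*1 = 1/6)
T = -8/3 (T = -2 - 2*1/3 = -2 - 2/3 = -8/3 ≈ -2.6667)
N = -20/9 (N = 5*(-8/3*1/6) = 5*(-4/9) = -20/9 ≈ -2.2222)
N*(-4 + M) = -20*(-4 + 453)/9 = -20/9*449 = -8980/9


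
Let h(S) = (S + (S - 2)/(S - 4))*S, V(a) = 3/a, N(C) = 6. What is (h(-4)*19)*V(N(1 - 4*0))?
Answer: 247/2 ≈ 123.50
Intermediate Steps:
h(S) = S*(S + (-2 + S)/(-4 + S)) (h(S) = (S + (-2 + S)/(-4 + S))*S = S*(S + (-2 + S)/(-4 + S)))
(h(-4)*19)*V(N(1 - 4*0)) = (-4*(-2 + (-4)**2 - 3*(-4))/(-4 - 4)*19)*(3/6) = (-4*(-2 + 16 + 12)/(-8)*19)*(3*(1/6)) = (-4*(-1/8)*26*19)*(1/2) = (13*19)*(1/2) = 247*(1/2) = 247/2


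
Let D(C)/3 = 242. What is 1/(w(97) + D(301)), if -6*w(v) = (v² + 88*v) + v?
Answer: -1/2281 ≈ -0.00043840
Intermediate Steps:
w(v) = -89*v/6 - v²/6 (w(v) = -((v² + 88*v) + v)/6 = -(v² + 89*v)/6 = -89*v/6 - v²/6)
D(C) = 726 (D(C) = 3*242 = 726)
1/(w(97) + D(301)) = 1/(-⅙*97*(89 + 97) + 726) = 1/(-⅙*97*186 + 726) = 1/(-3007 + 726) = 1/(-2281) = -1/2281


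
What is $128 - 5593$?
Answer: $-5465$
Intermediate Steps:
$128 - 5593 = -5465$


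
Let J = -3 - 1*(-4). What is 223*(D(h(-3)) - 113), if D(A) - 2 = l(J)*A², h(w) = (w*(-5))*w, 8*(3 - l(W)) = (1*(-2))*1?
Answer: 5771463/4 ≈ 1.4429e+6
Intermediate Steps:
J = 1 (J = -3 + 4 = 1)
l(W) = 13/4 (l(W) = 3 - 1*(-2)/8 = 3 - (-1)/4 = 3 - ⅛*(-2) = 3 + ¼ = 13/4)
h(w) = -5*w² (h(w) = (-5*w)*w = -5*w²)
D(A) = 2 + 13*A²/4
223*(D(h(-3)) - 113) = 223*((2 + 13*(-5*(-3)²)²/4) - 113) = 223*((2 + 13*(-5*9)²/4) - 113) = 223*((2 + (13/4)*(-45)²) - 113) = 223*((2 + (13/4)*2025) - 113) = 223*((2 + 26325/4) - 113) = 223*(26333/4 - 113) = 223*(25881/4) = 5771463/4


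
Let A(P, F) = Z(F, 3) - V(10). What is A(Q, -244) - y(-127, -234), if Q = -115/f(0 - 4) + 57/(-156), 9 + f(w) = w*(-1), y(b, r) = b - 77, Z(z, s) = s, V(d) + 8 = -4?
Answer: 219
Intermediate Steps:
V(d) = -12 (V(d) = -8 - 4 = -12)
y(b, r) = -77 + b
f(w) = -9 - w (f(w) = -9 + w*(-1) = -9 - w)
Q = 1177/52 (Q = -115/(-9 - (0 - 4)) + 57/(-156) = -115/(-9 - 1*(-4)) + 57*(-1/156) = -115/(-9 + 4) - 19/52 = -115/(-5) - 19/52 = -115*(-⅕) - 19/52 = 23 - 19/52 = 1177/52 ≈ 22.635)
A(P, F) = 15 (A(P, F) = 3 - 1*(-12) = 3 + 12 = 15)
A(Q, -244) - y(-127, -234) = 15 - (-77 - 127) = 15 - 1*(-204) = 15 + 204 = 219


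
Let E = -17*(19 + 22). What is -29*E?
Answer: 20213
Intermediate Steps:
E = -697 (E = -17*41 = -697)
-29*E = -29*(-697) = 20213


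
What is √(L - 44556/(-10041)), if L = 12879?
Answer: √144325535155/3347 ≈ 113.51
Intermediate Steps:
√(L - 44556/(-10041)) = √(12879 - 44556/(-10041)) = √(12879 - 44556*(-1/10041)) = √(12879 + 14852/3347) = √(43120865/3347) = √144325535155/3347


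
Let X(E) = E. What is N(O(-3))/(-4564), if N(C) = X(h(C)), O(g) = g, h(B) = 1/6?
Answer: -1/27384 ≈ -3.6518e-5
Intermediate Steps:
h(B) = ⅙
N(C) = ⅙
N(O(-3))/(-4564) = (⅙)/(-4564) = (⅙)*(-1/4564) = -1/27384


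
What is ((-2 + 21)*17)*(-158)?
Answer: -51034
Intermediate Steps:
((-2 + 21)*17)*(-158) = (19*17)*(-158) = 323*(-158) = -51034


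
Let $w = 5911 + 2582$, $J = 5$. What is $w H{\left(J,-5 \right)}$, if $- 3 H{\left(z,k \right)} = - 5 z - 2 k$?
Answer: $42465$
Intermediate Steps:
$H{\left(z,k \right)} = \frac{2 k}{3} + \frac{5 z}{3}$ ($H{\left(z,k \right)} = - \frac{- 5 z - 2 k}{3} = \frac{2 k}{3} + \frac{5 z}{3}$)
$w = 8493$
$w H{\left(J,-5 \right)} = 8493 \left(\frac{2}{3} \left(-5\right) + \frac{5}{3} \cdot 5\right) = 8493 \left(- \frac{10}{3} + \frac{25}{3}\right) = 8493 \cdot 5 = 42465$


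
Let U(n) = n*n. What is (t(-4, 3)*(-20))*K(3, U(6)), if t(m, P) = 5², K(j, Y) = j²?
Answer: -4500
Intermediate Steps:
U(n) = n²
t(m, P) = 25
(t(-4, 3)*(-20))*K(3, U(6)) = (25*(-20))*3² = -500*9 = -4500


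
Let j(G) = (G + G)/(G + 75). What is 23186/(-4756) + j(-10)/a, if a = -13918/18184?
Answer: -962300827/215130526 ≈ -4.4731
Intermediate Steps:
j(G) = 2*G/(75 + G) (j(G) = (2*G)/(75 + G) = 2*G/(75 + G))
a = -6959/9092 (a = -13918*1/18184 = -6959/9092 ≈ -0.76540)
23186/(-4756) + j(-10)/a = 23186/(-4756) + (2*(-10)/(75 - 10))/(-6959/9092) = 23186*(-1/4756) + (2*(-10)/65)*(-9092/6959) = -11593/2378 + (2*(-10)*(1/65))*(-9092/6959) = -11593/2378 - 4/13*(-9092/6959) = -11593/2378 + 36368/90467 = -962300827/215130526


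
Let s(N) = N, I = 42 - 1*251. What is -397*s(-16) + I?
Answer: 6143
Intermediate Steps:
I = -209 (I = 42 - 251 = -209)
-397*s(-16) + I = -397*(-16) - 209 = 6352 - 209 = 6143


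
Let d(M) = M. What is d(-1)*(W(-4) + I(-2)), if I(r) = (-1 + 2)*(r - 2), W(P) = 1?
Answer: 3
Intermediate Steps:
I(r) = -2 + r (I(r) = 1*(-2 + r) = -2 + r)
d(-1)*(W(-4) + I(-2)) = -(1 + (-2 - 2)) = -(1 - 4) = -1*(-3) = 3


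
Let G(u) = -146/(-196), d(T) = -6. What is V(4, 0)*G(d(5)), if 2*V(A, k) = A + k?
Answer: 73/49 ≈ 1.4898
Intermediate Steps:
V(A, k) = A/2 + k/2 (V(A, k) = (A + k)/2 = A/2 + k/2)
G(u) = 73/98 (G(u) = -146*(-1/196) = 73/98)
V(4, 0)*G(d(5)) = ((½)*4 + (½)*0)*(73/98) = (2 + 0)*(73/98) = 2*(73/98) = 73/49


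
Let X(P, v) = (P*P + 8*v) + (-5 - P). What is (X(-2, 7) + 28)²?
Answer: 7225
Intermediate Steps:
X(P, v) = -5 + P² - P + 8*v (X(P, v) = (P² + 8*v) + (-5 - P) = -5 + P² - P + 8*v)
(X(-2, 7) + 28)² = ((-5 + (-2)² - 1*(-2) + 8*7) + 28)² = ((-5 + 4 + 2 + 56) + 28)² = (57 + 28)² = 85² = 7225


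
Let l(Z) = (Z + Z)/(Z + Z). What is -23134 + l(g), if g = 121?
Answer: -23133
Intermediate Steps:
l(Z) = 1 (l(Z) = (2*Z)/((2*Z)) = (2*Z)*(1/(2*Z)) = 1)
-23134 + l(g) = -23134 + 1 = -23133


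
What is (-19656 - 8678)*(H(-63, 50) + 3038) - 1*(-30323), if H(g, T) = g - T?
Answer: -82846627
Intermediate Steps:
(-19656 - 8678)*(H(-63, 50) + 3038) - 1*(-30323) = (-19656 - 8678)*((-63 - 1*50) + 3038) - 1*(-30323) = -28334*((-63 - 50) + 3038) + 30323 = -28334*(-113 + 3038) + 30323 = -28334*2925 + 30323 = -82876950 + 30323 = -82846627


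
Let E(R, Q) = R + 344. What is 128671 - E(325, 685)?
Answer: 128002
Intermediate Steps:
E(R, Q) = 344 + R
128671 - E(325, 685) = 128671 - (344 + 325) = 128671 - 1*669 = 128671 - 669 = 128002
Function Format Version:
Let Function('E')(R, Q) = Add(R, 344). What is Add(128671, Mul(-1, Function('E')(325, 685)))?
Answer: 128002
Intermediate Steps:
Function('E')(R, Q) = Add(344, R)
Add(128671, Mul(-1, Function('E')(325, 685))) = Add(128671, Mul(-1, Add(344, 325))) = Add(128671, Mul(-1, 669)) = Add(128671, -669) = 128002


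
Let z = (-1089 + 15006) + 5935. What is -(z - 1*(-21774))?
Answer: -41626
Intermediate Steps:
z = 19852 (z = 13917 + 5935 = 19852)
-(z - 1*(-21774)) = -(19852 - 1*(-21774)) = -(19852 + 21774) = -1*41626 = -41626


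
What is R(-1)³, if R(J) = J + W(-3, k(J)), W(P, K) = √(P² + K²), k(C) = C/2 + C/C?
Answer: -115/4 + 49*√37/8 ≈ 8.5069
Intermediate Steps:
k(C) = 1 + C/2 (k(C) = C*(½) + 1 = C/2 + 1 = 1 + C/2)
W(P, K) = √(K² + P²)
R(J) = J + √(9 + (1 + J/2)²) (R(J) = J + √((1 + J/2)² + (-3)²) = J + √((1 + J/2)² + 9) = J + √(9 + (1 + J/2)²))
R(-1)³ = (-1 + √(36 + (2 - 1)²)/2)³ = (-1 + √(36 + 1²)/2)³ = (-1 + √(36 + 1)/2)³ = (-1 + √37/2)³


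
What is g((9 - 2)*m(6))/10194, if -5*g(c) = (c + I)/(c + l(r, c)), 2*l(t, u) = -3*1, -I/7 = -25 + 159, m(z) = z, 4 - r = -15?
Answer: 896/2064285 ≈ 0.00043405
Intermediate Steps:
r = 19 (r = 4 - 1*(-15) = 4 + 15 = 19)
I = -938 (I = -7*(-25 + 159) = -7*134 = -938)
l(t, u) = -3/2 (l(t, u) = (-3*1)/2 = (½)*(-3) = -3/2)
g(c) = -(-938 + c)/(5*(-3/2 + c)) (g(c) = -(c - 938)/(5*(c - 3/2)) = -(-938 + c)/(5*(-3/2 + c)))
g((9 - 2)*m(6))/10194 = (2*(938 - (9 - 2)*6)/(5*(-3 + 2*((9 - 2)*6))))/10194 = (2*(938 - 7*6)/(5*(-3 + 2*(7*6))))*(1/10194) = (2*(938 - 1*42)/(5*(-3 + 2*42)))*(1/10194) = (2*(938 - 42)/(5*(-3 + 84)))*(1/10194) = ((⅖)*896/81)*(1/10194) = ((⅖)*(1/81)*896)*(1/10194) = (1792/405)*(1/10194) = 896/2064285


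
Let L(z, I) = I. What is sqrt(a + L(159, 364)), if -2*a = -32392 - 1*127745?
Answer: sqrt(321730)/2 ≈ 283.61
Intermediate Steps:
a = 160137/2 (a = -(-32392 - 1*127745)/2 = -(-32392 - 127745)/2 = -1/2*(-160137) = 160137/2 ≈ 80069.)
sqrt(a + L(159, 364)) = sqrt(160137/2 + 364) = sqrt(160865/2) = sqrt(321730)/2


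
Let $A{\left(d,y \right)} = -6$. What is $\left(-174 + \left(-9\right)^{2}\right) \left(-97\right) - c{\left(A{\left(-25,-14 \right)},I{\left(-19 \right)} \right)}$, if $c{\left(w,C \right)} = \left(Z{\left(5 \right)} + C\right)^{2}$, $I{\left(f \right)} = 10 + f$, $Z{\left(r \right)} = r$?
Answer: $9005$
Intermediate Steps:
$c{\left(w,C \right)} = \left(5 + C\right)^{2}$
$\left(-174 + \left(-9\right)^{2}\right) \left(-97\right) - c{\left(A{\left(-25,-14 \right)},I{\left(-19 \right)} \right)} = \left(-174 + \left(-9\right)^{2}\right) \left(-97\right) - \left(5 + \left(10 - 19\right)\right)^{2} = \left(-174 + 81\right) \left(-97\right) - \left(5 - 9\right)^{2} = \left(-93\right) \left(-97\right) - \left(-4\right)^{2} = 9021 - 16 = 9005$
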